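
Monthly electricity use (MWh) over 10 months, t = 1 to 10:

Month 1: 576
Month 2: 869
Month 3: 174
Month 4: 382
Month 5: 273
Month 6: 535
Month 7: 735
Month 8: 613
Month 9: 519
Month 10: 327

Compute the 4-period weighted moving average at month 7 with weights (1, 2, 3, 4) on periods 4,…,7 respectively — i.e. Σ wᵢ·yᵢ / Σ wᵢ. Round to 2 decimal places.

Weighted sum: 1·382 + 2·273 + 3·535 + 4·735 = 382 + 546 + 1605 + 2940 = 5473
Weight total: 1 + 2 + 3 + 4 = 10
WMA = 5473 / 10 = 547.30

547.30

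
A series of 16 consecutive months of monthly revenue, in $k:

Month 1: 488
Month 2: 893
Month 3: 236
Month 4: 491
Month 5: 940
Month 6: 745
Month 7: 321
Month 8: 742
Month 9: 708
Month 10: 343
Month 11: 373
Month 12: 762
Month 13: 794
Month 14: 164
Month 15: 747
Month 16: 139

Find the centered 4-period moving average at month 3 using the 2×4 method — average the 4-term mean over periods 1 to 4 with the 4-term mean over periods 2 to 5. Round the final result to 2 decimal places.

583.50

Sum over 1–4: 488 + 893 + 236 + 491 = 2108
Sum over 2–5: 893 + 236 + 491 + 940 = 2560
CMA at t=3 = (2108 + 2560) / (2·4) = 4668 / 8 = 583.50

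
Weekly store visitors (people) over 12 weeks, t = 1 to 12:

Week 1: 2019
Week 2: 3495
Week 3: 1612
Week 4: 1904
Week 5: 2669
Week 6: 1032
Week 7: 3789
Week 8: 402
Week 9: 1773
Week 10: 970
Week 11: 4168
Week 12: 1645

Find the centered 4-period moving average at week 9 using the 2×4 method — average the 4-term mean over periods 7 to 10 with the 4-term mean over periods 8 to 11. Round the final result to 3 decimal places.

1780.875

Sum over 7–10: 3789 + 402 + 1773 + 970 = 6934
Sum over 8–11: 402 + 1773 + 970 + 4168 = 7313
CMA at t=9 = (6934 + 7313) / (2·4) = 14247 / 8 = 1780.875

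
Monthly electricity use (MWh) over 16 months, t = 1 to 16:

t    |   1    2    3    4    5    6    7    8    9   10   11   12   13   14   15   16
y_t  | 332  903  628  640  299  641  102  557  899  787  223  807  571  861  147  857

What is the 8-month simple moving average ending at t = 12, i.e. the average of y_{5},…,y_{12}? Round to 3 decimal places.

539.375

Sum of periods 5–12: 299 + 641 + 102 + 557 + 899 + 787 + 223 + 807 = 4315
Divide by 8: 4315 / 8 = 539.375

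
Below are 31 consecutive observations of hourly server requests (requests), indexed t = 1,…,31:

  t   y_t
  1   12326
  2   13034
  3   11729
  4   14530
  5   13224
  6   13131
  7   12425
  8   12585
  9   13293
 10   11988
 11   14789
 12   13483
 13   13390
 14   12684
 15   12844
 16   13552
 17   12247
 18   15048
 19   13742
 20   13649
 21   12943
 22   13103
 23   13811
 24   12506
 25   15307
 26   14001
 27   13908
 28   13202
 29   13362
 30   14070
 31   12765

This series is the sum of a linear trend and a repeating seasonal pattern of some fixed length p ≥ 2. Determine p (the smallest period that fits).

7

First differences y_{t+1} − y_t: 708, -1305, 2801, -1306, -93, -706, 160, 708, -1305, 2801, -1306, -93, -706, 160, 708, -1305, …
The difference pattern repeats every 7 terms and not for any smaller step, so p = 7.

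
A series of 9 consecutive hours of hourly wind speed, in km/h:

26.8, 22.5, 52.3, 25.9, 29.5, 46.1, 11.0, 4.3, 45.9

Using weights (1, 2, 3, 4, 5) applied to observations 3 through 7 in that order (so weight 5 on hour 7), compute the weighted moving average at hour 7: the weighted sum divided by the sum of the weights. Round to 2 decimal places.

28.80

Weighted sum: 1·52.3 + 2·25.9 + 3·29.5 + 4·46.1 + 5·11.0 = 52.3 + 51.8 + 88.5 + 184.4 + 55.0 = 432.0
Weight total: 1 + 2 + 3 + 4 + 5 = 15
WMA = 432.0 / 15 = 28.80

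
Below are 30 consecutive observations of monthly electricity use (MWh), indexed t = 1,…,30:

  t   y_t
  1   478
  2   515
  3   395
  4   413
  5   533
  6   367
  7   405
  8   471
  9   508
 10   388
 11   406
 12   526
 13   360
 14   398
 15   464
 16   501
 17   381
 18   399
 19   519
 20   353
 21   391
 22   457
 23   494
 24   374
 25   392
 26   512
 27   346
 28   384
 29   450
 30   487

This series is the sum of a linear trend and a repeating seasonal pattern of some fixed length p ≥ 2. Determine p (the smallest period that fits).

7

First differences y_{t+1} − y_t: 37, -120, 18, 120, -166, 38, 66, 37, -120, 18, 120, -166, 38, 66, 37, -120, …
The difference pattern repeats every 7 terms and not for any smaller step, so p = 7.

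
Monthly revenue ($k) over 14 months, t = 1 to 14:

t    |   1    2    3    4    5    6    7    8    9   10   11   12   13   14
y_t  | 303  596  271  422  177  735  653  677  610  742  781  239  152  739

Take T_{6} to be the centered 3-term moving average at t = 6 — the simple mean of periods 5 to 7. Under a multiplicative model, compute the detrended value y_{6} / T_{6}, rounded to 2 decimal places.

1.41

Trend T_6 = (177 + 735 + 653) / 3 = 1565/3 = 521.6667
Ratio to trend: 735 / 521.6667 = 1.41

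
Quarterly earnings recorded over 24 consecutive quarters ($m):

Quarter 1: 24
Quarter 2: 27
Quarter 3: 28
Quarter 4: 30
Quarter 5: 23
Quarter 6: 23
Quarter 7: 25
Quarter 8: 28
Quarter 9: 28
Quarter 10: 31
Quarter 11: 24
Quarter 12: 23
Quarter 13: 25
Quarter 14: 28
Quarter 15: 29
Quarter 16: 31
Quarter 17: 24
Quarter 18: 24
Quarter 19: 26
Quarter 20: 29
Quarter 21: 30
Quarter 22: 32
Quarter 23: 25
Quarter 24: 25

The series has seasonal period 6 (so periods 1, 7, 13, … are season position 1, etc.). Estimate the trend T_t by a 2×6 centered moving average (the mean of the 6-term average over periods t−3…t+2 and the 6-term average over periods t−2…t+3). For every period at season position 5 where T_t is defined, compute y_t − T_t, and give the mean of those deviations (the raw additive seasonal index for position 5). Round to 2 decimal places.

-2.89

Season position 5 occurs at t = 5, 11, 17 (where T_t is defined).
t=5: T_5 = 26.0833; y_5 − T_5 = 23 − 26.0833 = -3.0833
t=11: T_11 = 26.5000; y_11 − T_11 = 24 − 26.5000 = -2.5000
t=17: T_17 = 27.0833; y_17 − T_17 = 24 − 27.0833 = -3.0833
Mean deviation: (-3.0833 + -2.5000 + -3.0833) / 3 = -2.89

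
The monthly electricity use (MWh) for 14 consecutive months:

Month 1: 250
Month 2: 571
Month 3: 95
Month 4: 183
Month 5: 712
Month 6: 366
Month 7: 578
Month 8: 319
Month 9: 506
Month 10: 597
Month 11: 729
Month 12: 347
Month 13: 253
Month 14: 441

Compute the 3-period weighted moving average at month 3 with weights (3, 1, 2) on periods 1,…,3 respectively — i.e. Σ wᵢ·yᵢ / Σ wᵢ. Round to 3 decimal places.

251.833

Weighted sum: 3·250 + 1·571 + 2·95 = 750 + 571 + 190 = 1511
Weight total: 3 + 1 + 2 = 6
WMA = 1511 / 6 = 251.833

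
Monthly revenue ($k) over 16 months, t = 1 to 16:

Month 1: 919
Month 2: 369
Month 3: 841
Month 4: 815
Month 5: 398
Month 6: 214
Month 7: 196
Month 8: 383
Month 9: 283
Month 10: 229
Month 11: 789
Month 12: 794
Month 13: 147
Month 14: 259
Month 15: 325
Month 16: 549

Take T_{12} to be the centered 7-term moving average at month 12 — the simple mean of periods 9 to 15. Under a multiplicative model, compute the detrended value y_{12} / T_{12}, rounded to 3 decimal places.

Trend T_12 = (283 + 229 + 789 + 794 + 147 + 259 + 325) / 7 = 2826/7 = 403.71429
Ratio to trend: 794 / 403.71429 = 1.967

1.967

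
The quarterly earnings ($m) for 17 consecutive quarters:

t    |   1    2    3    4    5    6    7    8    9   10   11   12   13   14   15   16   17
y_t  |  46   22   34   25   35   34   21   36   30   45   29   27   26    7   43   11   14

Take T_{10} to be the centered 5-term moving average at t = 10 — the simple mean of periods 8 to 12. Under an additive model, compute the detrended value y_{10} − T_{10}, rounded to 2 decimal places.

11.60

Trend T_10 = (36 + 30 + 45 + 29 + 27) / 5 = 167/5 = 33.4000
Detrended value: 45 − 33.4000 = 11.60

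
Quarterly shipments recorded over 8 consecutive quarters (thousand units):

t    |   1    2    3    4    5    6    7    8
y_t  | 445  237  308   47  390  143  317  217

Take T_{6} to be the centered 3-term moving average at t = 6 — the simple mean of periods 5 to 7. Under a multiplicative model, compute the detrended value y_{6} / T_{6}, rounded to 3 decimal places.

Trend T_6 = (390 + 143 + 317) / 3 = 850/3 = 283.33333
Ratio to trend: 143 / 283.33333 = 0.505

0.505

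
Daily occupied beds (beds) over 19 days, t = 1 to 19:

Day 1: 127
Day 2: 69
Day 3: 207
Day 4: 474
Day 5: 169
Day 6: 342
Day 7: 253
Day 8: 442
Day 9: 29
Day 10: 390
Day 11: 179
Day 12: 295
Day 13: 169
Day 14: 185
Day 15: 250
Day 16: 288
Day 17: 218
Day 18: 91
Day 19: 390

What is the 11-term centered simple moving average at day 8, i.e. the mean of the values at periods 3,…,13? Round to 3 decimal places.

Sum of periods 3–13: 207 + 474 + 169 + 342 + 253 + 442 + 29 + 390 + 179 + 295 + 169 = 2949
Divide by 11: 2949 / 11 = 268.091

268.091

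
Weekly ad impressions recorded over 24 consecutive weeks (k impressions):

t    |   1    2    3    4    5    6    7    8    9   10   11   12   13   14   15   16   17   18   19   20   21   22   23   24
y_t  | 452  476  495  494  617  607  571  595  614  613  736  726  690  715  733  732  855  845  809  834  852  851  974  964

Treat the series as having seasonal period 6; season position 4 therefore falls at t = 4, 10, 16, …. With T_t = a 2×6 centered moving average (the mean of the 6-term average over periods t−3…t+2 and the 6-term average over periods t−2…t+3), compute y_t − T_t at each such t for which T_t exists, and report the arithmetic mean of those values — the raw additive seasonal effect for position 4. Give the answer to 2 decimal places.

Season position 4 occurs at t = 4, 10, 16 (where T_t is defined).
t=4: T_4 = 533.4167; y_4 − T_4 = 494 − 533.4167 = -39.4167
t=10: T_10 = 652.4167; y_10 − T_10 = 613 − 652.4167 = -39.4167
t=16: T_16 = 771.5833; y_16 − T_16 = 732 − 771.5833 = -39.5833
Mean deviation: (-39.4167 + -39.4167 + -39.5833) / 3 = -39.47

-39.47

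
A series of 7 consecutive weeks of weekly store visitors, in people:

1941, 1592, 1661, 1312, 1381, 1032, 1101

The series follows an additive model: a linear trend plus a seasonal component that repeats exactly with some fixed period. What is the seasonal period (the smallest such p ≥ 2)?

First differences y_{t+1} − y_t: -349, 69, -349, 69, -349, 69, …
The difference pattern repeats every 2 terms and not for any smaller step, so p = 2.

2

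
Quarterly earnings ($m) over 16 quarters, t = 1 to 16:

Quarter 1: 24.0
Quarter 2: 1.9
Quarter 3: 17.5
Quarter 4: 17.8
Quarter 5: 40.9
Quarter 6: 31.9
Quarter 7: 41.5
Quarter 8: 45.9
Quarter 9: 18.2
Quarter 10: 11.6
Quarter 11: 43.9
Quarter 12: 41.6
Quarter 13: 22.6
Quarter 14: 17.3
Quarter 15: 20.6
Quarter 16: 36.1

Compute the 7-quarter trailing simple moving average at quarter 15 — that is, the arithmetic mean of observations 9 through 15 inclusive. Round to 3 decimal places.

25.114

Sum of periods 9–15: 18.2 + 11.6 + 43.9 + 41.6 + 22.6 + 17.3 + 20.6 = 175.8
Divide by 7: 175.8 / 7 = 25.114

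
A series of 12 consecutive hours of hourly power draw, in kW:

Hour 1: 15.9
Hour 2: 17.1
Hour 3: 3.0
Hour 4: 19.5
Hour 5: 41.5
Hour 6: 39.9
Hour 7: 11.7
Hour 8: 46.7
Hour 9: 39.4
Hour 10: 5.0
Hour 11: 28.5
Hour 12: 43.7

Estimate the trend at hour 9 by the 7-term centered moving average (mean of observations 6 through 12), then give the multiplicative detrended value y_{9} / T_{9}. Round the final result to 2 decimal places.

Trend T_9 = (39.9 + 11.7 + 46.7 + 39.4 + 5.0 + 28.5 + 43.7) / 7 = 214.9/7 = 30.7000
Ratio to trend: 39.4 / 30.7000 = 1.28

1.28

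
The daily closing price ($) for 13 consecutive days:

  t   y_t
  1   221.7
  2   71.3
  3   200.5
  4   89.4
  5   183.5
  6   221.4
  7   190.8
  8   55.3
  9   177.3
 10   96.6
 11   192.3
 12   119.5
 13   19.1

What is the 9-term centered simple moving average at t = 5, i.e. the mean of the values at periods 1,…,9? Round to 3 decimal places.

156.800

Sum of periods 1–9: 221.7 + 71.3 + 200.5 + 89.4 + 183.5 + 221.4 + 190.8 + 55.3 + 177.3 = 1411.2
Divide by 9: 1411.2 / 9 = 156.800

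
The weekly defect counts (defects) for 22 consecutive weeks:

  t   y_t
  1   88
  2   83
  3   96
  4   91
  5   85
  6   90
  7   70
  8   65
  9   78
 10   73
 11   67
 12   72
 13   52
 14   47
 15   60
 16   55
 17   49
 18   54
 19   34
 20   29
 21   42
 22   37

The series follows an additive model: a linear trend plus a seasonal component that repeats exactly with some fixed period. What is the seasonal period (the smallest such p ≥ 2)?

First differences y_{t+1} − y_t: -5, 13, -5, -6, 5, -20, -5, 13, -5, -6, 5, -20, -5, 13, …
The difference pattern repeats every 6 terms and not for any smaller step, so p = 6.

6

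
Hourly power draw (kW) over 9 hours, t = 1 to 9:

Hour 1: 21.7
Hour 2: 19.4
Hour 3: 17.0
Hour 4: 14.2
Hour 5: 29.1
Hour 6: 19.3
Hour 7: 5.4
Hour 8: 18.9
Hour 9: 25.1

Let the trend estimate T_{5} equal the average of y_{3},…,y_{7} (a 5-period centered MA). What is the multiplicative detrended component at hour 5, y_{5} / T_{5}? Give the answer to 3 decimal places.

1.712

Trend T_5 = (17.0 + 14.2 + 29.1 + 19.3 + 5.4) / 5 = 85.0/5 = 17.00000
Ratio to trend: 29.1 / 17.00000 = 1.712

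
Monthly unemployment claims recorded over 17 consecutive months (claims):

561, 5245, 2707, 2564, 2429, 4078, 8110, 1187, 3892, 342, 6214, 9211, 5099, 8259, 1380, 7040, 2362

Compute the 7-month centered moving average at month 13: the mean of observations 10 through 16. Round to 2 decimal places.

Sum of periods 10–16: 342 + 6214 + 9211 + 5099 + 8259 + 1380 + 7040 = 37545
Divide by 7: 37545 / 7 = 5363.57

5363.57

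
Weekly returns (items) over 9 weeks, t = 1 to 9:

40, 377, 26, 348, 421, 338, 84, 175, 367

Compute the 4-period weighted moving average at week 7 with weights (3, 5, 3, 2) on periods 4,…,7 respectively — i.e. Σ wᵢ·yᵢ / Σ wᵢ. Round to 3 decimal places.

333.154

Weighted sum: 3·348 + 5·421 + 3·338 + 2·84 = 1044 + 2105 + 1014 + 168 = 4331
Weight total: 3 + 5 + 3 + 2 = 13
WMA = 4331 / 13 = 333.154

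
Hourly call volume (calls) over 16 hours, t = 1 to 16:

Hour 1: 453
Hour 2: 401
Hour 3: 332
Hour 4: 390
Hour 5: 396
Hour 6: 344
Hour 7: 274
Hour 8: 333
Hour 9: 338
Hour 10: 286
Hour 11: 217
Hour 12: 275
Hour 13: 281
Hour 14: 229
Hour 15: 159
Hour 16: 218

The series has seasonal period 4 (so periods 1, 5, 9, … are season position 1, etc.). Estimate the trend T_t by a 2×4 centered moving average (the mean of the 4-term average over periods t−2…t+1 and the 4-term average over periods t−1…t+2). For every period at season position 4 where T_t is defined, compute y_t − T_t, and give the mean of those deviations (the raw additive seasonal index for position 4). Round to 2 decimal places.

Season position 4 occurs at t = 4, 8, 12 (where T_t is defined).
t=4: T_4 = 372.6250; y_4 − T_4 = 390 − 372.6250 = 17.3750
t=8: T_8 = 315.0000; y_8 − T_8 = 333 − 315.0000 = 18.0000
t=12: T_12 = 257.6250; y_12 − T_12 = 275 − 257.6250 = 17.3750
Mean deviation: (17.3750 + 18.0000 + 17.3750) / 3 = 17.58

17.58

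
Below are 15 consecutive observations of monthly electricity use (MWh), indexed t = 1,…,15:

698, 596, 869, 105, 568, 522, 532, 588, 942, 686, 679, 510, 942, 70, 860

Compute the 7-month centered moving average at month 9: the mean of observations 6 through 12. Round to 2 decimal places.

637.00

Sum of periods 6–12: 522 + 532 + 588 + 942 + 686 + 679 + 510 = 4459
Divide by 7: 4459 / 7 = 637.00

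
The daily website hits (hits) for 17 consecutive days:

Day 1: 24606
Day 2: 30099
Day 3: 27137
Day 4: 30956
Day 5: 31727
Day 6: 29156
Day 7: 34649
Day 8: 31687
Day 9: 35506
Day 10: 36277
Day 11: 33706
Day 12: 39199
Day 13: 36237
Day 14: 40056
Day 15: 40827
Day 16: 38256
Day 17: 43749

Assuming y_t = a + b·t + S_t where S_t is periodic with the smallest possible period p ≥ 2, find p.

5

First differences y_{t+1} − y_t: 5493, -2962, 3819, 771, -2571, 5493, -2962, 3819, 771, -2571, 5493, -2962, …
The difference pattern repeats every 5 terms and not for any smaller step, so p = 5.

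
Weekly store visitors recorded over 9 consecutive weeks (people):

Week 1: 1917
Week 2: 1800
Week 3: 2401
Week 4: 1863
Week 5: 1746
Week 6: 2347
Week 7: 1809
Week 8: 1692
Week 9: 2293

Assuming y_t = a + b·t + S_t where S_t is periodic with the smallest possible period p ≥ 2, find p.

3

First differences y_{t+1} − y_t: -117, 601, -538, -117, 601, -538, -117, 601, …
The difference pattern repeats every 3 terms and not for any smaller step, so p = 3.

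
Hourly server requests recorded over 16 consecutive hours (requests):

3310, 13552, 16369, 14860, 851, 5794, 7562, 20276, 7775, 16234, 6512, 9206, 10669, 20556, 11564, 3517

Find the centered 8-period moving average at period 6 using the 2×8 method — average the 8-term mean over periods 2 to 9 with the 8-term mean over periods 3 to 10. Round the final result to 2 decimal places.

Sum over 2–9: 13552 + 16369 + 14860 + 851 + 5794 + 7562 + 20276 + 7775 = 87039
Sum over 3–10: 16369 + 14860 + 851 + 5794 + 7562 + 20276 + 7775 + 16234 = 89721
CMA at t=6 = (87039 + 89721) / (2·8) = 176760 / 16 = 11047.50

11047.50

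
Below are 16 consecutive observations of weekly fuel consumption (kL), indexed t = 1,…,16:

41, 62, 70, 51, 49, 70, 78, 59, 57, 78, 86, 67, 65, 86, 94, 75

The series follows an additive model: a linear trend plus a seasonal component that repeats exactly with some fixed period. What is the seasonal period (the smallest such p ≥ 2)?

First differences y_{t+1} − y_t: 21, 8, -19, -2, 21, 8, -19, -2, 21, 8, …
The difference pattern repeats every 4 terms and not for any smaller step, so p = 4.

4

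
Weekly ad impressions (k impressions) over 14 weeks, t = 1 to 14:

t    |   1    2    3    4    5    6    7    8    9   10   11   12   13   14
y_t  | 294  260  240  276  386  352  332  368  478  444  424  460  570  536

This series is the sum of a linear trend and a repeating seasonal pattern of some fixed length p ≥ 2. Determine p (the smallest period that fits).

4

First differences y_{t+1} − y_t: -34, -20, 36, 110, -34, -20, 36, 110, -34, -20, …
The difference pattern repeats every 4 terms and not for any smaller step, so p = 4.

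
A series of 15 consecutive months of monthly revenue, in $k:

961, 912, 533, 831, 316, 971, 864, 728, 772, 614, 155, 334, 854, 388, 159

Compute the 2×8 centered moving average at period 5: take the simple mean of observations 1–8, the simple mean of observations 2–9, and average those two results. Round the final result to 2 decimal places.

752.69

Sum over 1–8: 961 + 912 + 533 + 831 + 316 + 971 + 864 + 728 = 6116
Sum over 2–9: 912 + 533 + 831 + 316 + 971 + 864 + 728 + 772 = 5927
CMA at t=5 = (6116 + 5927) / (2·8) = 12043 / 16 = 752.69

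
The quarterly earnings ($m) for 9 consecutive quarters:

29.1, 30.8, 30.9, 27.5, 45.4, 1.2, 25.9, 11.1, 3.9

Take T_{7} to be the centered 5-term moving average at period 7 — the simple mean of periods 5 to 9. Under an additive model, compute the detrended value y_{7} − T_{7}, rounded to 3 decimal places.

8.400

Trend T_7 = (45.4 + 1.2 + 25.9 + 11.1 + 3.9) / 5 = 87.5/5 = 17.50000
Detrended value: 25.9 − 17.50000 = 8.400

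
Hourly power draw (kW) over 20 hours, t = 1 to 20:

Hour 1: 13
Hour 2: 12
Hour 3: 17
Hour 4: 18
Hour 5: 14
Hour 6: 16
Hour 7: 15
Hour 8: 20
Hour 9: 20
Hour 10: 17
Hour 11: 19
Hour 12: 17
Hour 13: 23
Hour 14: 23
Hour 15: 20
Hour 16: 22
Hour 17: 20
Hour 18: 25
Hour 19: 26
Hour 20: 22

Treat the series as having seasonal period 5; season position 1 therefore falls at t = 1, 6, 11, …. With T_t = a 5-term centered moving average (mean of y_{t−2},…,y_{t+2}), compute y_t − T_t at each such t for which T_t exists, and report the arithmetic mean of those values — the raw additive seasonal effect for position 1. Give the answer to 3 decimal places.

-0.267

Season position 1 occurs at t = 6, 11, 16 (where T_t is defined).
t=6: T_6 = 16.60000; y_6 − T_6 = 16 − 16.60000 = -0.60000
t=11: T_11 = 19.20000; y_11 − T_11 = 19 − 19.20000 = -0.20000
t=16: T_16 = 22.00000; y_16 − T_16 = 22 − 22.00000 = 0.00000
Mean deviation: (-0.60000 + -0.20000 + 0.00000) / 3 = -0.267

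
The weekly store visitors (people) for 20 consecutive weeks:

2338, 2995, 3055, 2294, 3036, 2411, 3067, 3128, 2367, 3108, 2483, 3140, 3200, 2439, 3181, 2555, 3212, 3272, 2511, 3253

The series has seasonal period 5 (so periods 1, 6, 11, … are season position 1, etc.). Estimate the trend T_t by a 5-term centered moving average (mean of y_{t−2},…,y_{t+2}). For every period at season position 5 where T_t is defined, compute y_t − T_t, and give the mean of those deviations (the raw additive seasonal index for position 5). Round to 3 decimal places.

263.267

Season position 5 occurs at t = 5, 10, 15 (where T_t is defined).
t=5: T_5 = 2772.60000; y_5 − T_5 = 3036 − 2772.60000 = 263.40000
t=10: T_10 = 2845.20000; y_10 − T_10 = 3108 − 2845.20000 = 262.80000
t=15: T_15 = 2917.40000; y_15 − T_15 = 3181 − 2917.40000 = 263.60000
Mean deviation: (263.40000 + 262.80000 + 263.60000) / 3 = 263.267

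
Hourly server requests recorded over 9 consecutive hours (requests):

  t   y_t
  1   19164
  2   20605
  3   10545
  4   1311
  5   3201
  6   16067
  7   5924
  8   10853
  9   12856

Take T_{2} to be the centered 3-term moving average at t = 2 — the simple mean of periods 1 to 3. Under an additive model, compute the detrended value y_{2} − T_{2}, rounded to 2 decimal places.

3833.67

Trend T_2 = (19164 + 20605 + 10545) / 3 = 50314/3 = 16771.3333
Detrended value: 20605 − 16771.3333 = 3833.67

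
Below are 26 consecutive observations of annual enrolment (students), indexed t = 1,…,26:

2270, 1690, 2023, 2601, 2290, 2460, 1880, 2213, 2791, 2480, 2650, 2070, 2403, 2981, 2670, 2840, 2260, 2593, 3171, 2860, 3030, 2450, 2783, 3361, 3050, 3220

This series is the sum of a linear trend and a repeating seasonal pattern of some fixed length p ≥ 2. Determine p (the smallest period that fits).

First differences y_{t+1} − y_t: -580, 333, 578, -311, 170, -580, 333, 578, -311, 170, -580, 333, …
The difference pattern repeats every 5 terms and not for any smaller step, so p = 5.

5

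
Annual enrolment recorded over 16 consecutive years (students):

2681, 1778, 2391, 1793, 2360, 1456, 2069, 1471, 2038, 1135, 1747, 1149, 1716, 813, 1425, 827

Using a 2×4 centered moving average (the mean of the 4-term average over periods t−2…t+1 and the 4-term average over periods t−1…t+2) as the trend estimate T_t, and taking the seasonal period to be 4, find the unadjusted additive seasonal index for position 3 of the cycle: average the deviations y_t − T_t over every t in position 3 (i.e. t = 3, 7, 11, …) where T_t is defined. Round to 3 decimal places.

Season position 3 occurs at t = 3, 7, 11 (where T_t is defined).
t=3: T_3 = 2120.62500; y_3 − T_3 = 2391 − 2120.62500 = 270.37500
t=7: T_7 = 1798.75000; y_7 − T_7 = 2069 − 1798.75000 = 270.25000
t=11: T_11 = 1477.00000; y_11 − T_11 = 1747 − 1477.00000 = 270.00000
Mean deviation: (270.37500 + 270.25000 + 270.00000) / 3 = 270.208

270.208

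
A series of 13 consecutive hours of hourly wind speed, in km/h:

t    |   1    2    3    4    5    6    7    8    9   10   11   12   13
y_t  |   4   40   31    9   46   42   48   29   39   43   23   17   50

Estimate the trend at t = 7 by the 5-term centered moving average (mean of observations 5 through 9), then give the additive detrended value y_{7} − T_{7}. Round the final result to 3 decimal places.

Trend T_7 = (46 + 42 + 48 + 29 + 39) / 5 = 204/5 = 40.80000
Detrended value: 48 − 40.80000 = 7.200

7.200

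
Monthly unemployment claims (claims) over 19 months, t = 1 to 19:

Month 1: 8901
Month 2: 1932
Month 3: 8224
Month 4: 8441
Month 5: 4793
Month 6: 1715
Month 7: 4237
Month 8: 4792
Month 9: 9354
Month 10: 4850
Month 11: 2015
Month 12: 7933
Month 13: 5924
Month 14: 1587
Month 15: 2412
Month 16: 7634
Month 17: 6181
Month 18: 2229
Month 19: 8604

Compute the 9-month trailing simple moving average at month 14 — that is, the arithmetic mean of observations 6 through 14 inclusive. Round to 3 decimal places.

Sum of periods 6–14: 1715 + 4237 + 4792 + 9354 + 4850 + 2015 + 7933 + 5924 + 1587 = 42407
Divide by 9: 42407 / 9 = 4711.889

4711.889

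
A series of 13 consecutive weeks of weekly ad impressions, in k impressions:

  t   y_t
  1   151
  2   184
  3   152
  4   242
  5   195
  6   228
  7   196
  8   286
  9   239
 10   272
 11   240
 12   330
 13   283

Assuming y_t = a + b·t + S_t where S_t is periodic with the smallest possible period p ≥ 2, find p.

4

First differences y_{t+1} − y_t: 33, -32, 90, -47, 33, -32, 90, -47, 33, -32, …
The difference pattern repeats every 4 terms and not for any smaller step, so p = 4.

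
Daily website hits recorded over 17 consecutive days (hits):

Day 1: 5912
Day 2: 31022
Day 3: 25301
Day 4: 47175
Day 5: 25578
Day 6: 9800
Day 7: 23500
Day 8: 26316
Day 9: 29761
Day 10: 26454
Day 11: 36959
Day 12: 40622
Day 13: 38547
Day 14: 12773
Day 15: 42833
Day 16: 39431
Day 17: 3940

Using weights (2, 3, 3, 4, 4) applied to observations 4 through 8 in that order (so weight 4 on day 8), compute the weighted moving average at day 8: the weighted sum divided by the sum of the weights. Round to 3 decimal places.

24984.250

Weighted sum: 2·47175 + 3·25578 + 3·9800 + 4·23500 + 4·26316 = 94350 + 76734 + 29400 + 94000 + 105264 = 399748
Weight total: 2 + 3 + 3 + 4 + 4 = 16
WMA = 399748 / 16 = 24984.250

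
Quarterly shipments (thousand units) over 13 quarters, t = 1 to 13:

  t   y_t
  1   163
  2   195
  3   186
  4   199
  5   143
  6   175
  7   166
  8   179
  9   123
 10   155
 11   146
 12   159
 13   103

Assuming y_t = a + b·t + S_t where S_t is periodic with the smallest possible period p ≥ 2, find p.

4

First differences y_{t+1} − y_t: 32, -9, 13, -56, 32, -9, 13, -56, 32, -9, …
The difference pattern repeats every 4 terms and not for any smaller step, so p = 4.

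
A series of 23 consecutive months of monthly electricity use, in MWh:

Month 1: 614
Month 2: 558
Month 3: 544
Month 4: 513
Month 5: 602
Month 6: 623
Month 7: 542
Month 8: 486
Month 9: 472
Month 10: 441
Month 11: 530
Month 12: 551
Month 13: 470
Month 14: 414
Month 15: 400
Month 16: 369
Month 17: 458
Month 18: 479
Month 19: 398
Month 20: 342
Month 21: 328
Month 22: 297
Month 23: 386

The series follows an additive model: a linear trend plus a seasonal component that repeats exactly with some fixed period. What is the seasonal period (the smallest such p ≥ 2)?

6

First differences y_{t+1} − y_t: -56, -14, -31, 89, 21, -81, -56, -14, -31, 89, 21, -81, -56, -14, …
The difference pattern repeats every 6 terms and not for any smaller step, so p = 6.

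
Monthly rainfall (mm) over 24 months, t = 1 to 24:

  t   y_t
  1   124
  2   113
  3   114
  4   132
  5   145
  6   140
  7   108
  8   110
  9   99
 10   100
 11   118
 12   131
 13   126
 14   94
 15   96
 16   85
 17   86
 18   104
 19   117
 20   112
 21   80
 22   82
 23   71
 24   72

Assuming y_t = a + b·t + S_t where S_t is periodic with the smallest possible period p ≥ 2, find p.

7

First differences y_{t+1} − y_t: -11, 1, 18, 13, -5, -32, 2, -11, 1, 18, 13, -5, -32, 2, -11, 1, …
The difference pattern repeats every 7 terms and not for any smaller step, so p = 7.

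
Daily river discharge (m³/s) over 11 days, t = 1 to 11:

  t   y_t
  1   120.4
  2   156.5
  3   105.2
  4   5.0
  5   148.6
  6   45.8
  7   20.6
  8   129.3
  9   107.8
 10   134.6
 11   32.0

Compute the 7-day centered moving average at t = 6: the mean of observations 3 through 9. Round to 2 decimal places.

Sum of periods 3–9: 105.2 + 5.0 + 148.6 + 45.8 + 20.6 + 129.3 + 107.8 = 562.3
Divide by 7: 562.3 / 7 = 80.33

80.33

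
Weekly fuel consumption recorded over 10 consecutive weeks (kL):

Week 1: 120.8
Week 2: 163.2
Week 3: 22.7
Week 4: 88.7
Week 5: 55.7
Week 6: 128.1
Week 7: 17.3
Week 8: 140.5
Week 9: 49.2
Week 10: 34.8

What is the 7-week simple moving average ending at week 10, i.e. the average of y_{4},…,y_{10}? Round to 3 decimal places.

Sum of periods 4–10: 88.7 + 55.7 + 128.1 + 17.3 + 140.5 + 49.2 + 34.8 = 514.3
Divide by 7: 514.3 / 7 = 73.471

73.471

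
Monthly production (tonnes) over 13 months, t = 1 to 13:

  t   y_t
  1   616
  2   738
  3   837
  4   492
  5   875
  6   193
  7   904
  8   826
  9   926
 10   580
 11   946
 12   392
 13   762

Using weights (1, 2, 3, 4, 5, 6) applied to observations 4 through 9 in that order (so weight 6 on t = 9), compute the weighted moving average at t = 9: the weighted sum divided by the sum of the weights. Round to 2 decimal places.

767.76

Weighted sum: 1·492 + 2·875 + 3·193 + 4·904 + 5·826 + 6·926 = 492 + 1750 + 579 + 3616 + 4130 + 5556 = 16123
Weight total: 1 + 2 + 3 + 4 + 5 + 6 = 21
WMA = 16123 / 21 = 767.76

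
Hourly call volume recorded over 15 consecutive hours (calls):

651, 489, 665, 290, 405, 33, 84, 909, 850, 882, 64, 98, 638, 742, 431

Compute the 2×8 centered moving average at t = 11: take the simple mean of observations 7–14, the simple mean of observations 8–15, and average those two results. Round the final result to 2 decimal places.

Sum over 7–14: 84 + 909 + 850 + 882 + 64 + 98 + 638 + 742 = 4267
Sum over 8–15: 909 + 850 + 882 + 64 + 98 + 638 + 742 + 431 = 4614
CMA at t=11 = (4267 + 4614) / (2·8) = 8881 / 16 = 555.06

555.06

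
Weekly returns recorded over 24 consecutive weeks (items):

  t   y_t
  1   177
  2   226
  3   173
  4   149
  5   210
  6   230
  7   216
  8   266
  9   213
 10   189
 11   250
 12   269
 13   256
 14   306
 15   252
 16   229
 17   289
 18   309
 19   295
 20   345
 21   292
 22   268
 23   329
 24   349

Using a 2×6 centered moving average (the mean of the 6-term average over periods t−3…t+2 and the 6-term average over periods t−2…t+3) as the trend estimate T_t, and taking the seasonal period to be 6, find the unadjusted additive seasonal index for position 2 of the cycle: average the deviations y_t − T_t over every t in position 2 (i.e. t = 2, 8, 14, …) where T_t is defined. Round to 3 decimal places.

Season position 2 occurs at t = 8, 14, 20 (where T_t is defined).
t=8: T_8 = 224.00000; y_8 − T_8 = 266 − 224.00000 = 42.00000
t=14: T_14 = 263.58333; y_14 − T_14 = 306 − 263.58333 = 42.41667
t=20: T_20 = 303.00000; y_20 − T_20 = 345 − 303.00000 = 42.00000
Mean deviation: (42.00000 + 42.41667 + 42.00000) / 3 = 42.139

42.139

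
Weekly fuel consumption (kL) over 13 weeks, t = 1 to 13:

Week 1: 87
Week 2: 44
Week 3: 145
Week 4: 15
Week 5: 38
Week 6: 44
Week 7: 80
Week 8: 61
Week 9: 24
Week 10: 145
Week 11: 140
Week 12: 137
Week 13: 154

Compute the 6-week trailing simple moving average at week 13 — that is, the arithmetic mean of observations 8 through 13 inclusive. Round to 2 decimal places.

Sum of periods 8–13: 61 + 24 + 145 + 140 + 137 + 154 = 661
Divide by 6: 661 / 6 = 110.17

110.17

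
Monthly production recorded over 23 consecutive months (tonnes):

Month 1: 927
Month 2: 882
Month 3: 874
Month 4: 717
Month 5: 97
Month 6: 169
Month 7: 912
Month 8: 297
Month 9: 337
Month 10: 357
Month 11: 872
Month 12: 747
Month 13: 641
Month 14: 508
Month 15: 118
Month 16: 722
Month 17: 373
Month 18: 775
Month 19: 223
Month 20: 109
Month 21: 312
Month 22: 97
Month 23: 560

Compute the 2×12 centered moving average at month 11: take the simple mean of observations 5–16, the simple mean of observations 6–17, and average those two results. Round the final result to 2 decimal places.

492.92

Sum over 5–16: 97 + 169 + 912 + 297 + 337 + 357 + 872 + 747 + 641 + 508 + 118 + 722 = 5777
Sum over 6–17: 169 + 912 + 297 + 337 + 357 + 872 + 747 + 641 + 508 + 118 + 722 + 373 = 6053
CMA at t=11 = (5777 + 6053) / (2·12) = 11830 / 24 = 492.92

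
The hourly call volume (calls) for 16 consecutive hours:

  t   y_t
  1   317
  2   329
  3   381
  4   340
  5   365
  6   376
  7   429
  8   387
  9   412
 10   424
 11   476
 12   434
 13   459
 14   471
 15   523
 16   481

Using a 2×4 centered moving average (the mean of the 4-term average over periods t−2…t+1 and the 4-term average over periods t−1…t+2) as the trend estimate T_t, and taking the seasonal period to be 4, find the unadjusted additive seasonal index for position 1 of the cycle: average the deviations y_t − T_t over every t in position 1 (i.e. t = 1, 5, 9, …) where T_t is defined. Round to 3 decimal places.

-6.750

Season position 1 occurs at t = 5, 9, 13 (where T_t is defined).
t=5: T_5 = 371.50000; y_5 − T_5 = 365 − 371.50000 = -6.50000
t=9: T_9 = 418.87500; y_9 − T_9 = 412 − 418.87500 = -6.87500
t=13: T_13 = 465.87500; y_13 − T_13 = 459 − 465.87500 = -6.87500
Mean deviation: (-6.50000 + -6.87500 + -6.87500) / 3 = -6.750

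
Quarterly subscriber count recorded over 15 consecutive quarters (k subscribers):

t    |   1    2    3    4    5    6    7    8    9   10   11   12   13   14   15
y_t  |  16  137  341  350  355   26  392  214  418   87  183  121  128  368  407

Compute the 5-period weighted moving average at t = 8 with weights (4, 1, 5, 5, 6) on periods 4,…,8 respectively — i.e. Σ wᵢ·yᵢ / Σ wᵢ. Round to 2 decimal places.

Weighted sum: 4·350 + 1·355 + 5·26 + 5·392 + 6·214 = 1400 + 355 + 130 + 1960 + 1284 = 5129
Weight total: 4 + 1 + 5 + 5 + 6 = 21
WMA = 5129 / 21 = 244.24

244.24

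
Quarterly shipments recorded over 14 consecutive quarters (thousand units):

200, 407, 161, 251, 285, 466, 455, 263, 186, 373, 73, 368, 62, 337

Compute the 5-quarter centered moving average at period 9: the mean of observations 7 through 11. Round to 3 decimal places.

270.000

Sum of periods 7–11: 455 + 263 + 186 + 373 + 73 = 1350
Divide by 5: 1350 / 5 = 270.000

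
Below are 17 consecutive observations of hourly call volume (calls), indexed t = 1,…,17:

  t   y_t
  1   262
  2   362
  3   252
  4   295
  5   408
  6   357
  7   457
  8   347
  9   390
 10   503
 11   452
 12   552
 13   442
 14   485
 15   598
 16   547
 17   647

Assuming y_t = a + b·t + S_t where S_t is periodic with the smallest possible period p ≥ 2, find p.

First differences y_{t+1} − y_t: 100, -110, 43, 113, -51, 100, -110, 43, 113, -51, 100, -110, …
The difference pattern repeats every 5 terms and not for any smaller step, so p = 5.

5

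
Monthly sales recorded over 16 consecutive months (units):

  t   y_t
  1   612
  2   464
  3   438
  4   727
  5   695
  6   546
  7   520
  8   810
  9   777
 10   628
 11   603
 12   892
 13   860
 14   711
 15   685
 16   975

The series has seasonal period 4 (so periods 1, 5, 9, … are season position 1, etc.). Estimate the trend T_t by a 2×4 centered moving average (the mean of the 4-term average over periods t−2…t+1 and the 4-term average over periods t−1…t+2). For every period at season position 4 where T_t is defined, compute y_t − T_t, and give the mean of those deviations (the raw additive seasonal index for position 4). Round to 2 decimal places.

Season position 4 occurs at t = 4, 8, 12 (where T_t is defined).
t=4: T_4 = 591.2500; y_4 − T_4 = 727 − 591.2500 = 135.7500
t=8: T_8 = 673.5000; y_8 − T_8 = 810 − 673.5000 = 136.5000
t=12: T_12 = 756.1250; y_12 − T_12 = 892 − 756.1250 = 135.8750
Mean deviation: (135.7500 + 136.5000 + 135.8750) / 3 = 136.04

136.04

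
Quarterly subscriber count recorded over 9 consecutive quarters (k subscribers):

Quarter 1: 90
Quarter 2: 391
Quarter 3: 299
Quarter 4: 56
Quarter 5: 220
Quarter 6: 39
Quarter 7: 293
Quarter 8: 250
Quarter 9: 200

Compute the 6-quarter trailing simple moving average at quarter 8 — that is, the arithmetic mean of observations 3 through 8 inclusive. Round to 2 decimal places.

192.83

Sum of periods 3–8: 299 + 56 + 220 + 39 + 293 + 250 = 1157
Divide by 6: 1157 / 6 = 192.83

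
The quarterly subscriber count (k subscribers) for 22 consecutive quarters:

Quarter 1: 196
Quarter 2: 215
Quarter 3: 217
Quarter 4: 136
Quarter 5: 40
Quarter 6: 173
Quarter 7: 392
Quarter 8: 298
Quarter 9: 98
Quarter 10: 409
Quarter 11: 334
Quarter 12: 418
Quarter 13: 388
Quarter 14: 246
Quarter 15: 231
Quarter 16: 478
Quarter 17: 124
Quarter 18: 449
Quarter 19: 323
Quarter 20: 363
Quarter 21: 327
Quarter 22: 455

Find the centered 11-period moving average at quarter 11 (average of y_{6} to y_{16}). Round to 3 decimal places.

Sum of periods 6–16: 173 + 392 + 298 + 98 + 409 + 334 + 418 + 388 + 246 + 231 + 478 = 3465
Divide by 11: 3465 / 11 = 315.000

315.000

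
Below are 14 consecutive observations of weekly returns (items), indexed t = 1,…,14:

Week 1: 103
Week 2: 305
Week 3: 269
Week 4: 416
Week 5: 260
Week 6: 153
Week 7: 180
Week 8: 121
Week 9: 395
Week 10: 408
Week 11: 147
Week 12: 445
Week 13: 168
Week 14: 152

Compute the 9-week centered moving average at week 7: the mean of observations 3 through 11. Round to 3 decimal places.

261.000

Sum of periods 3–11: 269 + 416 + 260 + 153 + 180 + 121 + 395 + 408 + 147 = 2349
Divide by 9: 2349 / 9 = 261.000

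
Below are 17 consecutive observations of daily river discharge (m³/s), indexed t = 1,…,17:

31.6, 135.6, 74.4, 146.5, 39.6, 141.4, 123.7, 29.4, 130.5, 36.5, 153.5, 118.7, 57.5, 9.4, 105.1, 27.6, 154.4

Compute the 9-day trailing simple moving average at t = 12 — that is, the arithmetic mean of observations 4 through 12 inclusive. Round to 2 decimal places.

Sum of periods 4–12: 146.5 + 39.6 + 141.4 + 123.7 + 29.4 + 130.5 + 36.5 + 153.5 + 118.7 = 919.8
Divide by 9: 919.8 / 9 = 102.20

102.20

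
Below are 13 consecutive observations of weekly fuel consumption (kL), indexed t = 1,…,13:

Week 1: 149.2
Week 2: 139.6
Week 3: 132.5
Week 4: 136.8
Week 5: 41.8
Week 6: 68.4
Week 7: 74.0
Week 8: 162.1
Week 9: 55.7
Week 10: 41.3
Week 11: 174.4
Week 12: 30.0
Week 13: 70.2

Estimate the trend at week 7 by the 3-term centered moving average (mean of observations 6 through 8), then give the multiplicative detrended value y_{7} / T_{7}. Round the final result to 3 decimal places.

0.729

Trend T_7 = (68.4 + 74.0 + 162.1) / 3 = 304.5/3 = 101.50000
Ratio to trend: 74.0 / 101.50000 = 0.729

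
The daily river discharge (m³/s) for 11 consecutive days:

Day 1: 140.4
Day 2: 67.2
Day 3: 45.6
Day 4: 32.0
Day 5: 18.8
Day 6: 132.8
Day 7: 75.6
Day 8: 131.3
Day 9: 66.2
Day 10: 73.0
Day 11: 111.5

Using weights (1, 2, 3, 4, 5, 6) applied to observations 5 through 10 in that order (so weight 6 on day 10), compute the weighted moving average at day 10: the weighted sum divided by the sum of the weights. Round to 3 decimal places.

Weighted sum: 1·18.8 + 2·132.8 + 3·75.6 + 4·131.3 + 5·66.2 + 6·73.0 = 18.8 + 265.6 + 226.8 + 525.2 + 331.0 + 438.0 = 1805.4
Weight total: 1 + 2 + 3 + 4 + 5 + 6 = 21
WMA = 1805.4 / 21 = 85.971

85.971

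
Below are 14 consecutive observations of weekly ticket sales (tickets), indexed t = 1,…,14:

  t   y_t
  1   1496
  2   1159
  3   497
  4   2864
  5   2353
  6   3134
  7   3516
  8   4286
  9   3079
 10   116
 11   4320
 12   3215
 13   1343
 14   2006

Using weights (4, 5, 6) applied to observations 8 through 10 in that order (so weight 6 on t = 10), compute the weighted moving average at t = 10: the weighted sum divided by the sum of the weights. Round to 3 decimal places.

2215.667

Weighted sum: 4·4286 + 5·3079 + 6·116 = 17144 + 15395 + 696 = 33235
Weight total: 4 + 5 + 6 = 15
WMA = 33235 / 15 = 2215.667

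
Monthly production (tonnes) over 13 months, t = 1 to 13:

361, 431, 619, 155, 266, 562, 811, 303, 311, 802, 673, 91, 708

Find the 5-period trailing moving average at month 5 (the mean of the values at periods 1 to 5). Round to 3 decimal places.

Sum of periods 1–5: 361 + 431 + 619 + 155 + 266 = 1832
Divide by 5: 1832 / 5 = 366.400

366.400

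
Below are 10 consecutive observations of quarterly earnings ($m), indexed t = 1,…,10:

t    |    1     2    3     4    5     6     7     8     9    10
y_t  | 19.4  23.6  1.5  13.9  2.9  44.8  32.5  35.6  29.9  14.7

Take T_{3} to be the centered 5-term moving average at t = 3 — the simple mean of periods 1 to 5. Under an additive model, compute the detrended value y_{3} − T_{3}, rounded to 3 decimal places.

-10.760

Trend T_3 = (19.4 + 23.6 + 1.5 + 13.9 + 2.9) / 5 = 61.3/5 = 12.26000
Detrended value: 1.5 − 12.26000 = -10.760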